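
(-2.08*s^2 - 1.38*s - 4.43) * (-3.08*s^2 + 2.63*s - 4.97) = 6.4064*s^4 - 1.22*s^3 + 20.3526*s^2 - 4.7923*s + 22.0171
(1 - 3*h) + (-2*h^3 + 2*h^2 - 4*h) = -2*h^3 + 2*h^2 - 7*h + 1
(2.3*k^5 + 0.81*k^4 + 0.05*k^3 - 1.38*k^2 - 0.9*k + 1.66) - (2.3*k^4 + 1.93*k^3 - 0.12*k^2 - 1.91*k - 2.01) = 2.3*k^5 - 1.49*k^4 - 1.88*k^3 - 1.26*k^2 + 1.01*k + 3.67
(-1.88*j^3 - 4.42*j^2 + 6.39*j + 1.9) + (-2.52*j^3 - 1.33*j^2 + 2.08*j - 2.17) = -4.4*j^3 - 5.75*j^2 + 8.47*j - 0.27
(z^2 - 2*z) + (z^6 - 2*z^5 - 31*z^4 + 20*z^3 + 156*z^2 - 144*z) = z^6 - 2*z^5 - 31*z^4 + 20*z^3 + 157*z^2 - 146*z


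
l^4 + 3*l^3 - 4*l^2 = l^2*(l - 1)*(l + 4)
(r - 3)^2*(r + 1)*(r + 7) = r^4 + 2*r^3 - 32*r^2 + 30*r + 63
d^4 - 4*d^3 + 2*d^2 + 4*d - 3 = (d - 3)*(d - 1)^2*(d + 1)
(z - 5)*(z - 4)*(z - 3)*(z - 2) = z^4 - 14*z^3 + 71*z^2 - 154*z + 120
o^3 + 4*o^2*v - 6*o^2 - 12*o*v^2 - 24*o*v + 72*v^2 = (o - 6)*(o - 2*v)*(o + 6*v)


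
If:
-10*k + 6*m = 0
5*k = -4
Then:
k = -4/5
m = -4/3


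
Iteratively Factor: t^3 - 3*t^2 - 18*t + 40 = (t - 2)*(t^2 - t - 20) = (t - 5)*(t - 2)*(t + 4)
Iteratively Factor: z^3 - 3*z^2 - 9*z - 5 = (z + 1)*(z^2 - 4*z - 5) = (z - 5)*(z + 1)*(z + 1)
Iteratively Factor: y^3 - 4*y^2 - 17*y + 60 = (y - 5)*(y^2 + y - 12) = (y - 5)*(y - 3)*(y + 4)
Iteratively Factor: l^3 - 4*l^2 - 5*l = (l + 1)*(l^2 - 5*l) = l*(l + 1)*(l - 5)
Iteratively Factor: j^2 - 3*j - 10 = (j + 2)*(j - 5)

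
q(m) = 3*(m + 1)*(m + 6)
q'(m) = 6*m + 21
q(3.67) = 135.48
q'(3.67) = 43.02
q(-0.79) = 3.28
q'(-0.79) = 16.26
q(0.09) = 19.91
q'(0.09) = 21.54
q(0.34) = 25.49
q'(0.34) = 23.04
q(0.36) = 25.95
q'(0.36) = 23.16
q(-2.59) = -16.27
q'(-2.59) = 5.46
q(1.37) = 52.40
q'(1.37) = 29.22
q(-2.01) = -12.09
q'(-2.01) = 8.94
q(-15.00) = 378.00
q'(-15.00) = -69.00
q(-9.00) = 72.00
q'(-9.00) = -33.00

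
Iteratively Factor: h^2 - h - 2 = (h - 2)*(h + 1)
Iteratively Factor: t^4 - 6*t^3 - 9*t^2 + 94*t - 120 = (t - 5)*(t^3 - t^2 - 14*t + 24) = (t - 5)*(t + 4)*(t^2 - 5*t + 6) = (t - 5)*(t - 3)*(t + 4)*(t - 2)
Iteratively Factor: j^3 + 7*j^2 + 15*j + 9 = (j + 3)*(j^2 + 4*j + 3) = (j + 3)^2*(j + 1)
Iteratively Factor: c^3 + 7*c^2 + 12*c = (c + 3)*(c^2 + 4*c) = (c + 3)*(c + 4)*(c)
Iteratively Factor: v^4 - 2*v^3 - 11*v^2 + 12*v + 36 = (v - 3)*(v^3 + v^2 - 8*v - 12) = (v - 3)^2*(v^2 + 4*v + 4) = (v - 3)^2*(v + 2)*(v + 2)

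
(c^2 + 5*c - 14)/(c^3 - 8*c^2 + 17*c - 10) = (c + 7)/(c^2 - 6*c + 5)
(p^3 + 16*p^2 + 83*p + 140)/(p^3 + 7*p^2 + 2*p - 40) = (p + 7)/(p - 2)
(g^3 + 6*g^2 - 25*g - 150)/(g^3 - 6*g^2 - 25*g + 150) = (g + 6)/(g - 6)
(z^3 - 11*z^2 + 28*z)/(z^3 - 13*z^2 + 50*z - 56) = z/(z - 2)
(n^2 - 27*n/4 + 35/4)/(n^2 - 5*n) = (n - 7/4)/n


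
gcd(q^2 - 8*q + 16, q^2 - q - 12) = q - 4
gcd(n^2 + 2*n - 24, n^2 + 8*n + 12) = n + 6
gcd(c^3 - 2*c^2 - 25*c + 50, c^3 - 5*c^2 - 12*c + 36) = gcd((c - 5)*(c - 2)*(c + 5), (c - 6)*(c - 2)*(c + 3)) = c - 2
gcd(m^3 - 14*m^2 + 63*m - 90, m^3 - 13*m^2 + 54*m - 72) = m^2 - 9*m + 18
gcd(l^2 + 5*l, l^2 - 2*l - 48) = 1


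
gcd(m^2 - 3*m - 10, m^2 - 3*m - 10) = m^2 - 3*m - 10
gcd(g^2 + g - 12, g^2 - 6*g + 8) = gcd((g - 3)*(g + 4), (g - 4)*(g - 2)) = 1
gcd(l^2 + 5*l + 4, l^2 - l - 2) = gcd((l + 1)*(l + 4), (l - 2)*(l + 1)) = l + 1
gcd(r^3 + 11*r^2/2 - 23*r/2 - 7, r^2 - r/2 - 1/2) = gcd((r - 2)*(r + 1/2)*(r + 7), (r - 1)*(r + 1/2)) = r + 1/2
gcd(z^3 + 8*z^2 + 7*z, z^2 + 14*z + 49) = z + 7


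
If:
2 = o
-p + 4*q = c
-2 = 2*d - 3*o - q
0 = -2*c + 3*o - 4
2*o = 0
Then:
No Solution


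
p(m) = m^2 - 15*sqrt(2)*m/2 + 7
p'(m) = 2*m - 15*sqrt(2)/2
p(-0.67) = 14.56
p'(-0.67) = -11.95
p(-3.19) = 51.01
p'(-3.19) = -16.99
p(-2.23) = 35.63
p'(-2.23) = -15.07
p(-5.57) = 97.10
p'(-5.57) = -21.75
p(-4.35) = 72.06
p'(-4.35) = -19.31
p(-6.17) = 110.51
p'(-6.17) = -22.95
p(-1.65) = 27.22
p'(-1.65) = -13.91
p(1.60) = -7.41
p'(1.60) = -7.41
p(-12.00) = 278.28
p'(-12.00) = -34.61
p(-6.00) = 106.64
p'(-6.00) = -22.61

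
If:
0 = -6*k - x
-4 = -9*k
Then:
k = 4/9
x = -8/3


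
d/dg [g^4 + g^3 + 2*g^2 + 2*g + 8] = 4*g^3 + 3*g^2 + 4*g + 2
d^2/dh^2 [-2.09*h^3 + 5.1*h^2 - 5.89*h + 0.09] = 10.2 - 12.54*h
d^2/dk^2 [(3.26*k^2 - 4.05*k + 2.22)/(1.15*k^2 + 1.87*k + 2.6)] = (-24.73351*k^3 - 40.8687*k^2 + 101.30166*k + 85.708036)/(1.520875*k^6 + 7.419225*k^5 + 22.379805*k^4 + 40.087003*k^3 + 50.59782*k^2 + 37.9236*k + 17.576)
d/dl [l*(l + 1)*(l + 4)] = 3*l^2 + 10*l + 4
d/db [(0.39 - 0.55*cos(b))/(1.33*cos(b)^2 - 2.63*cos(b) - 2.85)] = (-0.7315*cos(b)^2 + 1.0374*cos(b) - 2.5932)*sin(b)/(1.7689*cos(b)^4 - 6.9958*cos(b)^3 - 0.664100000000001*cos(b)^2 + 14.991*cos(b) + 8.1225)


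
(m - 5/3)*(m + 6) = m^2 + 13*m/3 - 10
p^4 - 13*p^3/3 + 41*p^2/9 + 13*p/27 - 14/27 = (p - 7/3)*(p - 2)*(p - 1/3)*(p + 1/3)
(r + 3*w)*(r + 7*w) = r^2 + 10*r*w + 21*w^2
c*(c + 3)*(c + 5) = c^3 + 8*c^2 + 15*c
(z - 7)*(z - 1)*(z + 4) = z^3 - 4*z^2 - 25*z + 28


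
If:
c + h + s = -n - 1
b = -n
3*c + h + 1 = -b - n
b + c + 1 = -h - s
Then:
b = 0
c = s/2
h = -3*s/2 - 1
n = 0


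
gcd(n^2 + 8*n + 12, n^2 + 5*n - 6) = n + 6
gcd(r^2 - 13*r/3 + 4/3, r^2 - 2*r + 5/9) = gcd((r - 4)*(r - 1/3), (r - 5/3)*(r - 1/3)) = r - 1/3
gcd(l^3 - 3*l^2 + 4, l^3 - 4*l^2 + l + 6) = l^2 - l - 2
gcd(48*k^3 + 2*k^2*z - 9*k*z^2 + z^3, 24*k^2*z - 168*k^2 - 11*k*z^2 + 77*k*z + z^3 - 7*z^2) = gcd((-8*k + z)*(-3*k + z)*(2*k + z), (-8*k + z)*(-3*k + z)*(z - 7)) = 24*k^2 - 11*k*z + z^2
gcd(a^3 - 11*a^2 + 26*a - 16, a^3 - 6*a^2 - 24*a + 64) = a^2 - 10*a + 16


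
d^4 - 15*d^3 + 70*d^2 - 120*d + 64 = (d - 8)*(d - 4)*(d - 2)*(d - 1)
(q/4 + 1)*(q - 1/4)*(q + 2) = q^3/4 + 23*q^2/16 + 13*q/8 - 1/2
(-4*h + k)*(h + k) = -4*h^2 - 3*h*k + k^2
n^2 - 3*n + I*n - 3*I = (n - 3)*(n + I)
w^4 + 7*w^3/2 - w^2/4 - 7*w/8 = w*(w - 1/2)*(w + 1/2)*(w + 7/2)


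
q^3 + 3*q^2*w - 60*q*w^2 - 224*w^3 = (q - 8*w)*(q + 4*w)*(q + 7*w)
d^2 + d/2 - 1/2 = (d - 1/2)*(d + 1)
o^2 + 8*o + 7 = (o + 1)*(o + 7)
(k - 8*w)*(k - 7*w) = k^2 - 15*k*w + 56*w^2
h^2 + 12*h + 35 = (h + 5)*(h + 7)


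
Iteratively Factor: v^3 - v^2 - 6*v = (v + 2)*(v^2 - 3*v) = (v - 3)*(v + 2)*(v)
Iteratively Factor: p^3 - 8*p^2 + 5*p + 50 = (p + 2)*(p^2 - 10*p + 25) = (p - 5)*(p + 2)*(p - 5)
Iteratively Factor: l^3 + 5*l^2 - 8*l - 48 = (l - 3)*(l^2 + 8*l + 16) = (l - 3)*(l + 4)*(l + 4)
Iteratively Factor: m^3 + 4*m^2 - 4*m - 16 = (m + 4)*(m^2 - 4) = (m + 2)*(m + 4)*(m - 2)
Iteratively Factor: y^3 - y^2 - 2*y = (y + 1)*(y^2 - 2*y) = (y - 2)*(y + 1)*(y)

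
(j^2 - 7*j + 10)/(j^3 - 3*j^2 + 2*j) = (j - 5)/(j*(j - 1))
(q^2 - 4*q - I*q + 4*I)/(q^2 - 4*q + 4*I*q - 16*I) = (q - I)/(q + 4*I)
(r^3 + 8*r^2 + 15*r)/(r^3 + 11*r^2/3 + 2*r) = 3*(r + 5)/(3*r + 2)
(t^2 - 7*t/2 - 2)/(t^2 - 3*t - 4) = (t + 1/2)/(t + 1)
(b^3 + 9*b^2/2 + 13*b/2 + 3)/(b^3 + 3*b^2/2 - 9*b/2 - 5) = (2*b^2 + 7*b + 6)/(2*b^2 + b - 10)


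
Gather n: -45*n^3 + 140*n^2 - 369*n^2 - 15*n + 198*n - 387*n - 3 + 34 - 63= -45*n^3 - 229*n^2 - 204*n - 32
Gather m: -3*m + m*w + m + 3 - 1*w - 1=m*(w - 2) - w + 2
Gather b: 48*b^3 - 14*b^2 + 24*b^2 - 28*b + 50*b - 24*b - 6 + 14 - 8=48*b^3 + 10*b^2 - 2*b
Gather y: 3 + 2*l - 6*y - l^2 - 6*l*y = -l^2 + 2*l + y*(-6*l - 6) + 3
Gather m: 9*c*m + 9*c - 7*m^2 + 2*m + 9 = 9*c - 7*m^2 + m*(9*c + 2) + 9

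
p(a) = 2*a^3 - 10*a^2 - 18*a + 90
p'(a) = 6*a^2 - 20*a - 18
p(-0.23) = 93.59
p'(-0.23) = -13.08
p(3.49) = -9.60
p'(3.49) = -14.72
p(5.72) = 34.15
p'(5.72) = 63.91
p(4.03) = -14.05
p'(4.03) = -1.15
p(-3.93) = -115.11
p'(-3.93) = 153.27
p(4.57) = -10.22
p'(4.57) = 15.91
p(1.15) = 59.12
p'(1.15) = -33.06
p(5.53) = 22.88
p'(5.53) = 54.89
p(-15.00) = -8640.00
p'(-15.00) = 1632.00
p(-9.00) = -2016.00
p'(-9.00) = 648.00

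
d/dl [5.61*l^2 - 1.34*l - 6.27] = 11.22*l - 1.34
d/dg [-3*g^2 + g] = 1 - 6*g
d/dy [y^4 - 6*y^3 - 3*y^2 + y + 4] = 4*y^3 - 18*y^2 - 6*y + 1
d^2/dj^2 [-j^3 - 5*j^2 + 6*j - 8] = -6*j - 10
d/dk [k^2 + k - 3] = 2*k + 1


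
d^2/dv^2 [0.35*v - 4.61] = 0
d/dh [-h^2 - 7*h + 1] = -2*h - 7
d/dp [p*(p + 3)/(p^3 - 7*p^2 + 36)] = (-p^2*(p + 3)*(3*p - 14) + (2*p + 3)*(p^3 - 7*p^2 + 36))/(p^3 - 7*p^2 + 36)^2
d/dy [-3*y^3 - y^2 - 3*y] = -9*y^2 - 2*y - 3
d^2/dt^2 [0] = 0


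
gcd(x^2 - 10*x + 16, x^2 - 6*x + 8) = x - 2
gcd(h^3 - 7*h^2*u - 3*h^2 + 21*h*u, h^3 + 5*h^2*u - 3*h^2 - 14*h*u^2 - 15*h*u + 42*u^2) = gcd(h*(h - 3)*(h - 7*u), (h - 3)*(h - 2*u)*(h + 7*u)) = h - 3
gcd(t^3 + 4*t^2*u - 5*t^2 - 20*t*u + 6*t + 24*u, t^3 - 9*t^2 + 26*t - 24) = t^2 - 5*t + 6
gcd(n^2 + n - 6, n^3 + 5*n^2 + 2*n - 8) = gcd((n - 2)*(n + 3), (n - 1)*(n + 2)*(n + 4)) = 1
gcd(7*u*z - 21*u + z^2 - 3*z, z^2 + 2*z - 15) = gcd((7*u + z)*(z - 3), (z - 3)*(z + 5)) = z - 3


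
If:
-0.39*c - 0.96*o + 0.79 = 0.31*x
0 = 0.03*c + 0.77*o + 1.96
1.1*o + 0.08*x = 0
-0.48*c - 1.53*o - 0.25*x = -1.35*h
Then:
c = -14.68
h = -2.43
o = -1.97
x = 27.13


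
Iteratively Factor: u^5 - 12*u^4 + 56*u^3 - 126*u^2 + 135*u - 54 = (u - 1)*(u^4 - 11*u^3 + 45*u^2 - 81*u + 54) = (u - 3)*(u - 1)*(u^3 - 8*u^2 + 21*u - 18) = (u - 3)*(u - 2)*(u - 1)*(u^2 - 6*u + 9) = (u - 3)^2*(u - 2)*(u - 1)*(u - 3)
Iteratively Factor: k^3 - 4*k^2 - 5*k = (k)*(k^2 - 4*k - 5) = k*(k - 5)*(k + 1)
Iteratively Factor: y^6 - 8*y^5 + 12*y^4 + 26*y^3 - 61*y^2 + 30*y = (y)*(y^5 - 8*y^4 + 12*y^3 + 26*y^2 - 61*y + 30) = y*(y - 1)*(y^4 - 7*y^3 + 5*y^2 + 31*y - 30) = y*(y - 5)*(y - 1)*(y^3 - 2*y^2 - 5*y + 6) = y*(y - 5)*(y - 1)*(y + 2)*(y^2 - 4*y + 3) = y*(y - 5)*(y - 3)*(y - 1)*(y + 2)*(y - 1)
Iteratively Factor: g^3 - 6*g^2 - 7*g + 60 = (g - 5)*(g^2 - g - 12) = (g - 5)*(g + 3)*(g - 4)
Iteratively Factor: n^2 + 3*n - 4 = (n + 4)*(n - 1)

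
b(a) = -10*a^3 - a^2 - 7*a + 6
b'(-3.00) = -271.00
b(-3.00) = 288.00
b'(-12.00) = -4303.00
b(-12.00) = 17226.00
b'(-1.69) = -89.30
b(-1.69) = 63.24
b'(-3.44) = -355.13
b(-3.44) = 425.32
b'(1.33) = -62.73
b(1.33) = -28.61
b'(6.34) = -1225.55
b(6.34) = -2626.98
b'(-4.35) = -565.98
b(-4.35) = 840.66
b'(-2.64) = -210.81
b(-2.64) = 201.51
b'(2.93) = -270.41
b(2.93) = -274.63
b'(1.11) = -46.18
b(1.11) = -16.68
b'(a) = -30*a^2 - 2*a - 7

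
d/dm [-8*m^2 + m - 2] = 1 - 16*m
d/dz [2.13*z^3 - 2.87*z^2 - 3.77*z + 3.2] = 6.39*z^2 - 5.74*z - 3.77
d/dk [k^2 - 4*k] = 2*k - 4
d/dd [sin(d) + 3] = cos(d)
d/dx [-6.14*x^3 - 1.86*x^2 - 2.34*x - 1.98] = -18.42*x^2 - 3.72*x - 2.34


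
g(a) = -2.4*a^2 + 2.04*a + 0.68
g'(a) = 2.04 - 4.8*a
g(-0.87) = -2.91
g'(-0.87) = 6.22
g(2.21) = -6.53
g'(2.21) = -8.57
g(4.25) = -34.00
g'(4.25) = -18.36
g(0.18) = 0.97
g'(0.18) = 1.18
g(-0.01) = 0.66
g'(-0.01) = 2.09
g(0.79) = 0.79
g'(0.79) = -1.75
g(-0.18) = 0.24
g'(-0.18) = 2.90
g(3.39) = -19.99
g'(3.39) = -14.23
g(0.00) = 0.68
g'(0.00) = 2.04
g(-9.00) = -212.08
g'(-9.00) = 45.24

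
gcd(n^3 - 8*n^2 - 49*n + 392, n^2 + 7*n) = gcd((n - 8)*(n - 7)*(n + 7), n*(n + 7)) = n + 7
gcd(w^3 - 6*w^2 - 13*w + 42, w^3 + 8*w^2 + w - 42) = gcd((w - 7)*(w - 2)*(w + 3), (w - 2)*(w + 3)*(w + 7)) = w^2 + w - 6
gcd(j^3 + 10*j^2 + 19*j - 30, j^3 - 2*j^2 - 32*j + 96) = j + 6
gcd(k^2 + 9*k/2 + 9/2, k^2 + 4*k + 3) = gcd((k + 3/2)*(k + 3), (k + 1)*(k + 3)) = k + 3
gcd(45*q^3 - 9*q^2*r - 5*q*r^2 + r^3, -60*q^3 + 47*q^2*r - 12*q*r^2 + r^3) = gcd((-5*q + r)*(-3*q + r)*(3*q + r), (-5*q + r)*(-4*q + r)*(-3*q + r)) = 15*q^2 - 8*q*r + r^2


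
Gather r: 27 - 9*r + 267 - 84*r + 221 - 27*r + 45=560 - 120*r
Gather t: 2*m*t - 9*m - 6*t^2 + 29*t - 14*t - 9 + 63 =-9*m - 6*t^2 + t*(2*m + 15) + 54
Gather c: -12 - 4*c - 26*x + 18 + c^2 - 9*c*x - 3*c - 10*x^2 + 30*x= c^2 + c*(-9*x - 7) - 10*x^2 + 4*x + 6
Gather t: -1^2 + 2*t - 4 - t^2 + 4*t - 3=-t^2 + 6*t - 8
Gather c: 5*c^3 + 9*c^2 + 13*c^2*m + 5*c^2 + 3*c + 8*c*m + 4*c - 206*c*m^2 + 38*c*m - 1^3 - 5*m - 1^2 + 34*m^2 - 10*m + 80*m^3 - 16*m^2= 5*c^3 + c^2*(13*m + 14) + c*(-206*m^2 + 46*m + 7) + 80*m^3 + 18*m^2 - 15*m - 2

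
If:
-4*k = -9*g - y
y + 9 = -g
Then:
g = -y - 9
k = -2*y - 81/4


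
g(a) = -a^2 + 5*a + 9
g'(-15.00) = 35.00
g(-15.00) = -291.00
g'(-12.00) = 29.00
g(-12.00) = -195.00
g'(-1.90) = 8.80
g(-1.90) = -4.11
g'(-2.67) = 10.34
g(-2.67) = -11.48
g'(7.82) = -10.64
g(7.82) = -13.05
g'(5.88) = -6.76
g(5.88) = 3.83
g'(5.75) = -6.50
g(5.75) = 4.69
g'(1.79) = 1.42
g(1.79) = 14.75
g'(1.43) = 2.14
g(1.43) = 14.11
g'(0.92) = 3.16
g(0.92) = 12.75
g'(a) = 5 - 2*a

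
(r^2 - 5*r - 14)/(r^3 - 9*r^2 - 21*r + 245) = (r + 2)/(r^2 - 2*r - 35)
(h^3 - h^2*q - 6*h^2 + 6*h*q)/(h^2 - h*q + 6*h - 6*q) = h*(h - 6)/(h + 6)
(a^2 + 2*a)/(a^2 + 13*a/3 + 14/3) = 3*a/(3*a + 7)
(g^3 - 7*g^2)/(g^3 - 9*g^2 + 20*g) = g*(g - 7)/(g^2 - 9*g + 20)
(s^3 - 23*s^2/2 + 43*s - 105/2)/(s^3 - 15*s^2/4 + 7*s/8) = 4*(s^2 - 8*s + 15)/(s*(4*s - 1))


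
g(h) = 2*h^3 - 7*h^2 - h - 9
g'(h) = 6*h^2 - 14*h - 1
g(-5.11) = -453.54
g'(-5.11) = 227.21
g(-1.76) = -39.83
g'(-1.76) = 42.23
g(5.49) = 105.47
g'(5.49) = 102.98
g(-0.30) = -9.38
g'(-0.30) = 3.74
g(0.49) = -10.94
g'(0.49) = -6.42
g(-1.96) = -48.99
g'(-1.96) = 49.49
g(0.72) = -12.60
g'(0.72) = -7.97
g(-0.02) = -8.98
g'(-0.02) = -0.72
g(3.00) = -21.00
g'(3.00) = 11.00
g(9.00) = 873.00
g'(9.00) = 359.00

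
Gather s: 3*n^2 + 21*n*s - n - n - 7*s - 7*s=3*n^2 - 2*n + s*(21*n - 14)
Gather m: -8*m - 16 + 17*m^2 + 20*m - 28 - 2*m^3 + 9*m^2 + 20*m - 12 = -2*m^3 + 26*m^2 + 32*m - 56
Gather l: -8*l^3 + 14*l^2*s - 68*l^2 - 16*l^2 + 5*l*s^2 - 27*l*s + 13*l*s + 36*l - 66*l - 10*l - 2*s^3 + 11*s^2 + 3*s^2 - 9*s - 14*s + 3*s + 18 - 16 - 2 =-8*l^3 + l^2*(14*s - 84) + l*(5*s^2 - 14*s - 40) - 2*s^3 + 14*s^2 - 20*s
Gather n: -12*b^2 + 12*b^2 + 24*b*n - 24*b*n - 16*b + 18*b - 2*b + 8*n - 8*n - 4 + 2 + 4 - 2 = 0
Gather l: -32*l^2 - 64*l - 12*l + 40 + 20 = -32*l^2 - 76*l + 60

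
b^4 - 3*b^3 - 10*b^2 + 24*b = b*(b - 4)*(b - 2)*(b + 3)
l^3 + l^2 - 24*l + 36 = (l - 3)*(l - 2)*(l + 6)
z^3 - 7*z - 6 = (z - 3)*(z + 1)*(z + 2)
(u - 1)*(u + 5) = u^2 + 4*u - 5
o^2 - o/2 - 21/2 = (o - 7/2)*(o + 3)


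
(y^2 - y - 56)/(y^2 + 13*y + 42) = (y - 8)/(y + 6)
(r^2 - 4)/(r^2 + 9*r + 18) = (r^2 - 4)/(r^2 + 9*r + 18)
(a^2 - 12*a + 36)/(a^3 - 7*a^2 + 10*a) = (a^2 - 12*a + 36)/(a*(a^2 - 7*a + 10))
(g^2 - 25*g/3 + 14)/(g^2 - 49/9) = 3*(g - 6)/(3*g + 7)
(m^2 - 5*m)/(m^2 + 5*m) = (m - 5)/(m + 5)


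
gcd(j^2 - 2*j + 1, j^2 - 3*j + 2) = j - 1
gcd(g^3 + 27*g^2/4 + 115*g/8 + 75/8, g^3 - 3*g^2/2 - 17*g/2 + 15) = g + 3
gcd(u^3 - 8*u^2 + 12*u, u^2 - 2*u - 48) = 1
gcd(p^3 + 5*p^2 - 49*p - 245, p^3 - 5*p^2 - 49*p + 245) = p^2 - 49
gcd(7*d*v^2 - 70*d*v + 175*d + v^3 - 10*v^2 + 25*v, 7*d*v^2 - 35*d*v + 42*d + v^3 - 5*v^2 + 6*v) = 7*d + v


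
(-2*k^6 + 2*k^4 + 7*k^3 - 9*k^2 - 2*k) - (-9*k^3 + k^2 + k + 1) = -2*k^6 + 2*k^4 + 16*k^3 - 10*k^2 - 3*k - 1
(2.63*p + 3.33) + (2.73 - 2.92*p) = 6.06 - 0.29*p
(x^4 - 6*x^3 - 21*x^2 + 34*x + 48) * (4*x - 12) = 4*x^5 - 36*x^4 - 12*x^3 + 388*x^2 - 216*x - 576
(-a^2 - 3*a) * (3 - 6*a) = 6*a^3 + 15*a^2 - 9*a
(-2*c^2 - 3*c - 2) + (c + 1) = -2*c^2 - 2*c - 1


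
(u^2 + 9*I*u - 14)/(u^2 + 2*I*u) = (u + 7*I)/u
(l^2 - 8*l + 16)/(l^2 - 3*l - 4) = (l - 4)/(l + 1)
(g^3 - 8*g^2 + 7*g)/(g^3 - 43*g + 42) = g*(g - 7)/(g^2 + g - 42)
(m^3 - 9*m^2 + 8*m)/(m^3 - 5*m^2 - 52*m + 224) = m*(m - 1)/(m^2 + 3*m - 28)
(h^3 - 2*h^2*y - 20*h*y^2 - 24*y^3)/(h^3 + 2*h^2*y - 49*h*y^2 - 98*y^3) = (-h^2 + 4*h*y + 12*y^2)/(-h^2 + 49*y^2)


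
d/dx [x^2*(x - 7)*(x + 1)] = 2*x*(2*x^2 - 9*x - 7)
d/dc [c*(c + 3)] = 2*c + 3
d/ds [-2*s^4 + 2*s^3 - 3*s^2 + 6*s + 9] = -8*s^3 + 6*s^2 - 6*s + 6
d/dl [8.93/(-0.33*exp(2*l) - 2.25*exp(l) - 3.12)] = (5.8938*exp(l) + 20.0925)*exp(l)/(0.33*exp(2*l) + 2.25*exp(l) + 3.12)^2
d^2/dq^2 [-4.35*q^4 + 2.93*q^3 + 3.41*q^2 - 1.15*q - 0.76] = -52.2*q^2 + 17.58*q + 6.82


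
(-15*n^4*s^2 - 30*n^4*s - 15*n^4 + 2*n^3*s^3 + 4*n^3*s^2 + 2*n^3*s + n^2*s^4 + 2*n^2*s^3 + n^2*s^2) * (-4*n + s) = 60*n^5*s^2 + 120*n^5*s + 60*n^5 - 23*n^4*s^3 - 46*n^4*s^2 - 23*n^4*s - 2*n^3*s^4 - 4*n^3*s^3 - 2*n^3*s^2 + n^2*s^5 + 2*n^2*s^4 + n^2*s^3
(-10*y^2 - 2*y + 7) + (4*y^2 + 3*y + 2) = -6*y^2 + y + 9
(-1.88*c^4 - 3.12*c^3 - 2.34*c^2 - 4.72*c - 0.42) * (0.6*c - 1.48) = -1.128*c^5 + 0.9104*c^4 + 3.2136*c^3 + 0.6312*c^2 + 6.7336*c + 0.6216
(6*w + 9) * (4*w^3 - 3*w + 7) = 24*w^4 + 36*w^3 - 18*w^2 + 15*w + 63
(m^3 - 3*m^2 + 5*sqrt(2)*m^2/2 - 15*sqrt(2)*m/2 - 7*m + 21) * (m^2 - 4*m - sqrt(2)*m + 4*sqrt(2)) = m^5 - 7*m^4 + 3*sqrt(2)*m^4/2 - 21*sqrt(2)*m^3/2 + 25*sqrt(2)*m^2 + 84*m^2 - 144*m - 49*sqrt(2)*m + 84*sqrt(2)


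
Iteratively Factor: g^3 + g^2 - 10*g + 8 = (g - 2)*(g^2 + 3*g - 4) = (g - 2)*(g - 1)*(g + 4)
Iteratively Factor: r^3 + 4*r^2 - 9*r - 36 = (r + 4)*(r^2 - 9) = (r + 3)*(r + 4)*(r - 3)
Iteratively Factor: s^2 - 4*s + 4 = (s - 2)*(s - 2)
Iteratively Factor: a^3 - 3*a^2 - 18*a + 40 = (a + 4)*(a^2 - 7*a + 10) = (a - 2)*(a + 4)*(a - 5)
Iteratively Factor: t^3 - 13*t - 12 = (t + 3)*(t^2 - 3*t - 4) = (t - 4)*(t + 3)*(t + 1)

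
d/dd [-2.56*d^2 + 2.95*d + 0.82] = 2.95 - 5.12*d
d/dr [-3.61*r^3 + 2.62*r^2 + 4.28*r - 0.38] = -10.83*r^2 + 5.24*r + 4.28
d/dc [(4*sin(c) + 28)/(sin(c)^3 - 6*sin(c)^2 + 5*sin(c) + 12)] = 4*(-2*sin(c)^3 - 15*sin(c)^2 + 84*sin(c) - 23)*cos(c)/(sin(c)^3 - 6*sin(c)^2 + 5*sin(c) + 12)^2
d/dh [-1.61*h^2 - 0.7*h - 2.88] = -3.22*h - 0.7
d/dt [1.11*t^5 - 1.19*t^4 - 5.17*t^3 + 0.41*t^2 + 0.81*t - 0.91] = 5.55*t^4 - 4.76*t^3 - 15.51*t^2 + 0.82*t + 0.81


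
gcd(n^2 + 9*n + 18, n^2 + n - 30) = n + 6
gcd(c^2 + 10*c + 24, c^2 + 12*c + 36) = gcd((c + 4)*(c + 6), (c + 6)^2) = c + 6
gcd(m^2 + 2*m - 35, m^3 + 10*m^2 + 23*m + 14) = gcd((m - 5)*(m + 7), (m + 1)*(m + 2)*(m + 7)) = m + 7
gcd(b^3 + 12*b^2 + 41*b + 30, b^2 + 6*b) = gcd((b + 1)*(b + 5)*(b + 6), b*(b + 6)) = b + 6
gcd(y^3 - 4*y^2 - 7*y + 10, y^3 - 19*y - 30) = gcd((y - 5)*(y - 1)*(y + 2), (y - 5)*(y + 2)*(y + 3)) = y^2 - 3*y - 10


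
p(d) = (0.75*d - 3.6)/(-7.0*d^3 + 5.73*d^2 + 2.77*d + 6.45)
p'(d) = (0.75*d - 3.6)*(21.0*d^2 - 11.46*d - 2.77)/(-7.0*d^3 + 5.73*d^2 + 2.77*d + 6.45)^2 + 0.75/(-7.0*d^3 + 5.73*d^2 + 2.77*d + 6.45)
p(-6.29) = -0.00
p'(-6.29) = -0.00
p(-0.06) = -0.58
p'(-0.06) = 0.30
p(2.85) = 0.01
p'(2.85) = -0.03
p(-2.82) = -0.03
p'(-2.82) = -0.02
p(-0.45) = -0.56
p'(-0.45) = -0.43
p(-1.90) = -0.07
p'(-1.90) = -0.09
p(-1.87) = -0.07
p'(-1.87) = -0.09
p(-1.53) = -0.12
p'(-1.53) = -0.16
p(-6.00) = -0.00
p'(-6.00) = -0.00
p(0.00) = -0.56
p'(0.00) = 0.36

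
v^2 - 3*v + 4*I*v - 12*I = (v - 3)*(v + 4*I)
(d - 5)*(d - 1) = d^2 - 6*d + 5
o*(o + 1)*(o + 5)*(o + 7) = o^4 + 13*o^3 + 47*o^2 + 35*o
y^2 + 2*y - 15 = (y - 3)*(y + 5)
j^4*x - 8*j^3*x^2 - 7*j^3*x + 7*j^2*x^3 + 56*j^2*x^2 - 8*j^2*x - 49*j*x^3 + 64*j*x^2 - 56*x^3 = (j - 8)*(j - 7*x)*(j - x)*(j*x + x)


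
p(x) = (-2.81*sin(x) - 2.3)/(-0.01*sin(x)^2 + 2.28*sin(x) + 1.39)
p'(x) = (0.02*sin(x)*cos(x) - 2.28*cos(x))*(-2.81*sin(x) - 2.3)/(-0.01*sin(x)^2 + 2.28*sin(x) + 1.39)^2 - 2.81*cos(x)/(-0.01*sin(x)^2 + 2.28*sin(x) + 1.39) = (-0.0281*sin(x)^2 - 0.0460000000000003*sin(x) + 1.3381)*cos(x)/(0.0001*sin(x)^4 - 0.0456*sin(x)^3 + 5.1706*sin(x)^2 + 6.3384*sin(x) + 1.9321)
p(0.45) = -1.48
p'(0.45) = 0.21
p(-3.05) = -1.73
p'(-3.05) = -0.96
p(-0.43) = -2.58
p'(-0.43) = 6.41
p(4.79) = -0.56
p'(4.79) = 0.13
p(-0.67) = 18.69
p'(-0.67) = 1204.44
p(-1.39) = -0.54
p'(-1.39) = 0.33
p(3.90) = 2.01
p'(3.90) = -29.46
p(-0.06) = -1.70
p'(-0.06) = 0.85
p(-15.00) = 4.88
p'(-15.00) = -109.75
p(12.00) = -4.84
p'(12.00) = 42.64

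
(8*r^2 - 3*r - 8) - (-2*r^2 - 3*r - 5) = 10*r^2 - 3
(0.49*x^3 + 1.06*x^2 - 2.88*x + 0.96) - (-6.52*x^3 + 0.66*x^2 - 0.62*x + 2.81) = 7.01*x^3 + 0.4*x^2 - 2.26*x - 1.85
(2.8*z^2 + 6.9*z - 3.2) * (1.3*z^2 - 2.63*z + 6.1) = 3.64*z^4 + 1.606*z^3 - 5.227*z^2 + 50.506*z - 19.52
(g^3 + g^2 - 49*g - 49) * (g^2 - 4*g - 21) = g^5 - 3*g^4 - 74*g^3 + 126*g^2 + 1225*g + 1029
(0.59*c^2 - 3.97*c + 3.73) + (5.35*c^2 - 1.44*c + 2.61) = 5.94*c^2 - 5.41*c + 6.34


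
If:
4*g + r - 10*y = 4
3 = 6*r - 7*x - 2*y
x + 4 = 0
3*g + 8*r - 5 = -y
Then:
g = 2403/262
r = -417/131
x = -4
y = 773/262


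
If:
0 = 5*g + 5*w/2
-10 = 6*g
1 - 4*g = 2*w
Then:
No Solution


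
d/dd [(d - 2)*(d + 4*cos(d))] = d + (2 - d)*(4*sin(d) - 1) + 4*cos(d)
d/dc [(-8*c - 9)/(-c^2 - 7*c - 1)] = (8*c^2 + 56*c - (2*c + 7)*(8*c + 9) + 8)/(c^2 + 7*c + 1)^2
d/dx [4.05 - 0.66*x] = -0.660000000000000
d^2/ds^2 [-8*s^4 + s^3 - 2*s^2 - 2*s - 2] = -96*s^2 + 6*s - 4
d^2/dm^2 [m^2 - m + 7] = 2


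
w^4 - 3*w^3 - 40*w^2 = w^2*(w - 8)*(w + 5)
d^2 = d^2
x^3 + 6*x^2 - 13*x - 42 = (x - 3)*(x + 2)*(x + 7)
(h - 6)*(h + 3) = h^2 - 3*h - 18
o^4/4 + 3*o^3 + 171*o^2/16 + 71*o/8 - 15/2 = (o/4 + 1)*(o - 1/2)*(o + 5/2)*(o + 6)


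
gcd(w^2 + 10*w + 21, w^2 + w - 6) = w + 3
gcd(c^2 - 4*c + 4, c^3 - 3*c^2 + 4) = c^2 - 4*c + 4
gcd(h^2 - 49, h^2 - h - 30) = 1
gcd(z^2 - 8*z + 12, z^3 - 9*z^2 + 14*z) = z - 2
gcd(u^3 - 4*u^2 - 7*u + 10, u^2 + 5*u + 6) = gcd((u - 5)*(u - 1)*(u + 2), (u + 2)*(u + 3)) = u + 2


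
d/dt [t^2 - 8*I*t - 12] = 2*t - 8*I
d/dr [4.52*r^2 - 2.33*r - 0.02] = 9.04*r - 2.33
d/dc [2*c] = 2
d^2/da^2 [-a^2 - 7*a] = -2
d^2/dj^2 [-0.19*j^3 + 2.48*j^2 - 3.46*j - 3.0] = 4.96 - 1.14*j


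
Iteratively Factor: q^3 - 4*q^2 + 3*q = (q - 3)*(q^2 - q) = (q - 3)*(q - 1)*(q)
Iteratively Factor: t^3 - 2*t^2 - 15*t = (t)*(t^2 - 2*t - 15) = t*(t - 5)*(t + 3)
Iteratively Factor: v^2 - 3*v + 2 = (v - 1)*(v - 2)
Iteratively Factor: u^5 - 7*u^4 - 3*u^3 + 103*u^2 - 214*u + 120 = (u - 5)*(u^4 - 2*u^3 - 13*u^2 + 38*u - 24) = (u - 5)*(u + 4)*(u^3 - 6*u^2 + 11*u - 6) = (u - 5)*(u - 3)*(u + 4)*(u^2 - 3*u + 2) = (u - 5)*(u - 3)*(u - 1)*(u + 4)*(u - 2)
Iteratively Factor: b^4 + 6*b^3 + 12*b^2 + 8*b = (b)*(b^3 + 6*b^2 + 12*b + 8) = b*(b + 2)*(b^2 + 4*b + 4) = b*(b + 2)^2*(b + 2)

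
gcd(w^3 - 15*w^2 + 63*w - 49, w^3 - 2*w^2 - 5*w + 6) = w - 1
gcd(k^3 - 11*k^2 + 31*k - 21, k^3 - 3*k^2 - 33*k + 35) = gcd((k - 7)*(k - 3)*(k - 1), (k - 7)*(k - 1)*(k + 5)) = k^2 - 8*k + 7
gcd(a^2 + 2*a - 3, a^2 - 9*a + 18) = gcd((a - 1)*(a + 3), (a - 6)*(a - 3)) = 1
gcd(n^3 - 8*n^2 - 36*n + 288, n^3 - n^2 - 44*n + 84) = n - 6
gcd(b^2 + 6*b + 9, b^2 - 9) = b + 3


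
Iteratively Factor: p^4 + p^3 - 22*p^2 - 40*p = (p)*(p^3 + p^2 - 22*p - 40) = p*(p + 2)*(p^2 - p - 20) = p*(p - 5)*(p + 2)*(p + 4)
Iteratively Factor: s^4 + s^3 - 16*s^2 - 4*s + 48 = (s - 3)*(s^3 + 4*s^2 - 4*s - 16) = (s - 3)*(s + 4)*(s^2 - 4) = (s - 3)*(s - 2)*(s + 4)*(s + 2)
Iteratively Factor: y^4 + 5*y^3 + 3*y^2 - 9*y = (y + 3)*(y^3 + 2*y^2 - 3*y) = y*(y + 3)*(y^2 + 2*y - 3) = y*(y - 1)*(y + 3)*(y + 3)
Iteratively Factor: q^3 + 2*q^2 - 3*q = (q)*(q^2 + 2*q - 3) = q*(q - 1)*(q + 3)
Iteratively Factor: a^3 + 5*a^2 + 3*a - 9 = (a - 1)*(a^2 + 6*a + 9) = (a - 1)*(a + 3)*(a + 3)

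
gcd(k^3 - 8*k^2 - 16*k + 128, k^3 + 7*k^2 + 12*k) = k + 4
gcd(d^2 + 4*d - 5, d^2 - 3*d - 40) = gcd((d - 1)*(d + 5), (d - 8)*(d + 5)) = d + 5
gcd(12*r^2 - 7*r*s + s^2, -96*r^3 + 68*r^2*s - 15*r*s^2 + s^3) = 12*r^2 - 7*r*s + s^2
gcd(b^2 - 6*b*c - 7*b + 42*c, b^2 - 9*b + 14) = b - 7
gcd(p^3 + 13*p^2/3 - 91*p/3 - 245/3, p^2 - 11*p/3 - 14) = p + 7/3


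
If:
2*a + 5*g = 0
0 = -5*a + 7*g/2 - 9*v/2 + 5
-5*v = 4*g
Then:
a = 125/196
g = -25/98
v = 10/49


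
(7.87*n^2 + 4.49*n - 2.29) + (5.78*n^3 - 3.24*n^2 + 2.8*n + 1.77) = 5.78*n^3 + 4.63*n^2 + 7.29*n - 0.52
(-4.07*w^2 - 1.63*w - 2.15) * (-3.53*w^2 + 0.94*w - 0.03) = 14.3671*w^4 + 1.9281*w^3 + 6.1794*w^2 - 1.9721*w + 0.0645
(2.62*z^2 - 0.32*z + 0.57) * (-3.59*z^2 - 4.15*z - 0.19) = -9.4058*z^4 - 9.7242*z^3 - 1.2161*z^2 - 2.3047*z - 0.1083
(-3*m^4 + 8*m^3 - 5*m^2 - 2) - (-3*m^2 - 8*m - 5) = -3*m^4 + 8*m^3 - 2*m^2 + 8*m + 3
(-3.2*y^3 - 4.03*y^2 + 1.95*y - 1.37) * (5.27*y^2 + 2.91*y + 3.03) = -16.864*y^5 - 30.5501*y^4 - 11.1468*y^3 - 13.7563*y^2 + 1.9218*y - 4.1511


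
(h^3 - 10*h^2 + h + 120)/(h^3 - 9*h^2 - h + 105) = (h - 8)/(h - 7)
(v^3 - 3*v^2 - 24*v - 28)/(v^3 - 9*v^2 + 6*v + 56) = (v + 2)/(v - 4)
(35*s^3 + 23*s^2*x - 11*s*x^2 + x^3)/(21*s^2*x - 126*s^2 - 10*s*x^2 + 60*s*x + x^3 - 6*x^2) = (-5*s^2 - 4*s*x + x^2)/(-3*s*x + 18*s + x^2 - 6*x)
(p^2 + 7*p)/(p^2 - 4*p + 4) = p*(p + 7)/(p^2 - 4*p + 4)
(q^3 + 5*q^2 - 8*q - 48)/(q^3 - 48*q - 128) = (q - 3)/(q - 8)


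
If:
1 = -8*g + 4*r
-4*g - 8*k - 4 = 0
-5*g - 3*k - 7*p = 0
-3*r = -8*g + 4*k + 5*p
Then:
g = -5/182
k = -177/364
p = 83/364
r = 71/364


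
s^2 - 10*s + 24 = (s - 6)*(s - 4)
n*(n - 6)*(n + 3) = n^3 - 3*n^2 - 18*n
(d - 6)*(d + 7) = d^2 + d - 42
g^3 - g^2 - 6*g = g*(g - 3)*(g + 2)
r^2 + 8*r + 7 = (r + 1)*(r + 7)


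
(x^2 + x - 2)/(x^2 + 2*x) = (x - 1)/x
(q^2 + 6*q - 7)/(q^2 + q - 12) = (q^2 + 6*q - 7)/(q^2 + q - 12)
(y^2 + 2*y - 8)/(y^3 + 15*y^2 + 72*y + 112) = (y - 2)/(y^2 + 11*y + 28)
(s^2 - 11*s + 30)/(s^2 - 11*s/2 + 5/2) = 2*(s - 6)/(2*s - 1)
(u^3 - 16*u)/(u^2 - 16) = u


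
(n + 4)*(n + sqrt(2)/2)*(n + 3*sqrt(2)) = n^3 + 4*n^2 + 7*sqrt(2)*n^2/2 + 3*n + 14*sqrt(2)*n + 12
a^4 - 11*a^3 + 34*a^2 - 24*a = a*(a - 6)*(a - 4)*(a - 1)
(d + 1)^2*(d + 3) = d^3 + 5*d^2 + 7*d + 3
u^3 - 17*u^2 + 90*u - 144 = (u - 8)*(u - 6)*(u - 3)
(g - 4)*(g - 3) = g^2 - 7*g + 12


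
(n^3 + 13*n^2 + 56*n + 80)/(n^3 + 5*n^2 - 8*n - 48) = (n + 5)/(n - 3)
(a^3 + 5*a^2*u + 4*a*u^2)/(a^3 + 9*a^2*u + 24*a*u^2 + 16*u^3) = a/(a + 4*u)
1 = 1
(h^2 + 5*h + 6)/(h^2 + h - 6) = (h + 2)/(h - 2)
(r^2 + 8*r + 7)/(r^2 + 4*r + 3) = (r + 7)/(r + 3)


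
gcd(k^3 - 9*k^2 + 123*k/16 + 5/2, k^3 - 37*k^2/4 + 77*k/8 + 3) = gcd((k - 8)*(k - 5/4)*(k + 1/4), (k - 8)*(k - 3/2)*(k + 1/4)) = k^2 - 31*k/4 - 2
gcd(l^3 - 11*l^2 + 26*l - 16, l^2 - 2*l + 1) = l - 1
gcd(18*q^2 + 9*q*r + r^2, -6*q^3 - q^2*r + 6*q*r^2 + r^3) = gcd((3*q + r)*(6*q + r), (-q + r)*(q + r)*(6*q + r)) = 6*q + r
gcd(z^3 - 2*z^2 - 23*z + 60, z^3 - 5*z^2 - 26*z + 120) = z^2 + z - 20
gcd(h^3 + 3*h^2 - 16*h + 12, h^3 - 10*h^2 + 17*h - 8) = h - 1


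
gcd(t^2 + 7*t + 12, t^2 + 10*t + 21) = t + 3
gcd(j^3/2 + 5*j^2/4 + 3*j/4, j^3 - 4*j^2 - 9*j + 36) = 1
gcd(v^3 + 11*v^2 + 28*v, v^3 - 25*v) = v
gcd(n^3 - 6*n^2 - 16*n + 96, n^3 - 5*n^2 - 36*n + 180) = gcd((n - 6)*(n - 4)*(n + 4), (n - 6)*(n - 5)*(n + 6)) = n - 6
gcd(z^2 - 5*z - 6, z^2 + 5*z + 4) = z + 1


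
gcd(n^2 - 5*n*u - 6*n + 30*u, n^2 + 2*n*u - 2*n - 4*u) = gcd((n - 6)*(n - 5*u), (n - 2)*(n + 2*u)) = 1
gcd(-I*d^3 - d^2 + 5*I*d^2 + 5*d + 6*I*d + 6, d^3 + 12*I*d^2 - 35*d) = 1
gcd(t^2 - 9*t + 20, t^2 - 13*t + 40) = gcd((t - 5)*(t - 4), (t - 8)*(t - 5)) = t - 5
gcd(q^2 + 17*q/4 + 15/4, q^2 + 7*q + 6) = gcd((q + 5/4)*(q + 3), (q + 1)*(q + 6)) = 1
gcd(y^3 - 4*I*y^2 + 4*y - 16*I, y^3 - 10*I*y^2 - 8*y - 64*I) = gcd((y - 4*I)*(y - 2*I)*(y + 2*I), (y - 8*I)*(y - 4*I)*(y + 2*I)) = y^2 - 2*I*y + 8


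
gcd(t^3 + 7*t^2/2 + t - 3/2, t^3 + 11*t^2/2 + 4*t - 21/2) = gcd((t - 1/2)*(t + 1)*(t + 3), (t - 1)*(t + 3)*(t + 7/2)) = t + 3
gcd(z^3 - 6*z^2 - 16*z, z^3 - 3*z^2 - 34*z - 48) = z^2 - 6*z - 16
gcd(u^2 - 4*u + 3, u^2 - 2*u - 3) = u - 3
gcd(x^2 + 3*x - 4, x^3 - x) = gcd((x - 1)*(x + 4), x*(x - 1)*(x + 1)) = x - 1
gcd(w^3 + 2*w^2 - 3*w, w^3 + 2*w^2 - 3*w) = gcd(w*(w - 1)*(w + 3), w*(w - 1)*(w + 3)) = w^3 + 2*w^2 - 3*w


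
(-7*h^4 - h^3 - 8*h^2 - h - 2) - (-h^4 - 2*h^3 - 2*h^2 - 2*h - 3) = -6*h^4 + h^3 - 6*h^2 + h + 1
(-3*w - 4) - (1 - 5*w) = 2*w - 5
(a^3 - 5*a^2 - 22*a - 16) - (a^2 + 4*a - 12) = a^3 - 6*a^2 - 26*a - 4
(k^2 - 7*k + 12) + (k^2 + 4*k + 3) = 2*k^2 - 3*k + 15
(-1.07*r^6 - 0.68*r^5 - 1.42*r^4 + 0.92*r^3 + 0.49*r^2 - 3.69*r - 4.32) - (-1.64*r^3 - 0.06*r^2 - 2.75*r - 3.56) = -1.07*r^6 - 0.68*r^5 - 1.42*r^4 + 2.56*r^3 + 0.55*r^2 - 0.94*r - 0.76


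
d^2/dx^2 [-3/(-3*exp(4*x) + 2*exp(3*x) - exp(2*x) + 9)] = 6*((-24*exp(2*x) + 9*exp(x) - 2)*(3*exp(4*x) - 2*exp(3*x) + exp(2*x) - 9) + 4*(6*exp(2*x) - 3*exp(x) + 1)^2*exp(2*x))*exp(2*x)/(3*exp(4*x) - 2*exp(3*x) + exp(2*x) - 9)^3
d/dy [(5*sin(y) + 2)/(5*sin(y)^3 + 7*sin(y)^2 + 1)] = (-50*sin(y)^3 - 65*sin(y)^2 - 28*sin(y) + 5)*cos(y)/(5*sin(y)^3 + 7*sin(y)^2 + 1)^2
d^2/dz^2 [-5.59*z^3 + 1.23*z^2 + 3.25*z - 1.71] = 2.46 - 33.54*z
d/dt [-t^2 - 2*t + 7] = -2*t - 2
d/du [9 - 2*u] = -2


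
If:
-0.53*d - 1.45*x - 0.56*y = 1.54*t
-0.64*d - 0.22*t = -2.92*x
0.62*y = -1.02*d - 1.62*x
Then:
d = -0.440863583831126*y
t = -0.112919579689286*y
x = -0.105135274377933*y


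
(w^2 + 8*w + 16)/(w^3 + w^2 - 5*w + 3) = (w^2 + 8*w + 16)/(w^3 + w^2 - 5*w + 3)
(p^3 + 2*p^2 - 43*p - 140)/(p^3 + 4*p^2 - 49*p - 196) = (p + 5)/(p + 7)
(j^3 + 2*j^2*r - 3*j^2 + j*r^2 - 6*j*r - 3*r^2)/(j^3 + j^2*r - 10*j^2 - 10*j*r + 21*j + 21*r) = (j + r)/(j - 7)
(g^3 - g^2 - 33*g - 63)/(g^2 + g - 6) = (g^2 - 4*g - 21)/(g - 2)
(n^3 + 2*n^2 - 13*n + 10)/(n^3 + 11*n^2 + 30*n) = (n^2 - 3*n + 2)/(n*(n + 6))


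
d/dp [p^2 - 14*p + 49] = 2*p - 14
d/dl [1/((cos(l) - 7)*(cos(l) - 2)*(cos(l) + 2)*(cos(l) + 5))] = (-75*cos(l) - 3*cos(2*l) + cos(3*l) + 5)*sin(l)/((cos(l) - 7)^2*(cos(l) - 2)^2*(cos(l) + 2)^2*(cos(l) + 5)^2)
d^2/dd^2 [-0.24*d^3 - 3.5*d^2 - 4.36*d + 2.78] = -1.44*d - 7.0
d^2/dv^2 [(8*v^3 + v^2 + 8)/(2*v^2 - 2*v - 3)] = 2*(84*v^3 + 258*v^2 + 120*v + 89)/(8*v^6 - 24*v^5 - 12*v^4 + 64*v^3 + 18*v^2 - 54*v - 27)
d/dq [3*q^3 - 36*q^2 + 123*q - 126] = 9*q^2 - 72*q + 123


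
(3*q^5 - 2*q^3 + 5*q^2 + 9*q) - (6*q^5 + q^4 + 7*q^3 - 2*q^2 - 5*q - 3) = -3*q^5 - q^4 - 9*q^3 + 7*q^2 + 14*q + 3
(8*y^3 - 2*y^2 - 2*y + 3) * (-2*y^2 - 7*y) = -16*y^5 - 52*y^4 + 18*y^3 + 8*y^2 - 21*y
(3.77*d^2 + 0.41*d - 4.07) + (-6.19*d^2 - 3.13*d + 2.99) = -2.42*d^2 - 2.72*d - 1.08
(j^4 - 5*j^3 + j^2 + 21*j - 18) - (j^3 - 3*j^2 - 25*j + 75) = j^4 - 6*j^3 + 4*j^2 + 46*j - 93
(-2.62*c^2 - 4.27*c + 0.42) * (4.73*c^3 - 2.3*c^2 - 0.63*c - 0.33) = -12.3926*c^5 - 14.1711*c^4 + 13.4582*c^3 + 2.5887*c^2 + 1.1445*c - 0.1386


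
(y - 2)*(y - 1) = y^2 - 3*y + 2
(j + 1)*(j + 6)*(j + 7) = j^3 + 14*j^2 + 55*j + 42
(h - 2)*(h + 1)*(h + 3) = h^3 + 2*h^2 - 5*h - 6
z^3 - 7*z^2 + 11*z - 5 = (z - 5)*(z - 1)^2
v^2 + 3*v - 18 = (v - 3)*(v + 6)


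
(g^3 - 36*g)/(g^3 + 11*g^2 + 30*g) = (g - 6)/(g + 5)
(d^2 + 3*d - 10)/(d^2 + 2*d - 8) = (d + 5)/(d + 4)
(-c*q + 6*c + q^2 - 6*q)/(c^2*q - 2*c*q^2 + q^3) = (q - 6)/(q*(-c + q))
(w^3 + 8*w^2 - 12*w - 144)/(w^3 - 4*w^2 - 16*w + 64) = (w^2 + 12*w + 36)/(w^2 - 16)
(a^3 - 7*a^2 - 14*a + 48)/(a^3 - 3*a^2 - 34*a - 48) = (a - 2)/(a + 2)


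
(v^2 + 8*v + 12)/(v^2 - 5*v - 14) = (v + 6)/(v - 7)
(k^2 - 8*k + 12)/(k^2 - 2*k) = (k - 6)/k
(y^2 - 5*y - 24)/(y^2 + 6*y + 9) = (y - 8)/(y + 3)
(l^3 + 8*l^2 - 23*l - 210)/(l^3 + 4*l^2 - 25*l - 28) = (l^2 + l - 30)/(l^2 - 3*l - 4)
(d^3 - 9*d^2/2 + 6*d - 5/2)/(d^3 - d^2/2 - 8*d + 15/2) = (d - 1)/(d + 3)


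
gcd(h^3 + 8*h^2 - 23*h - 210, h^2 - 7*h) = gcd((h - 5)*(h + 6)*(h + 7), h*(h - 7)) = 1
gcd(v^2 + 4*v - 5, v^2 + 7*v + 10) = v + 5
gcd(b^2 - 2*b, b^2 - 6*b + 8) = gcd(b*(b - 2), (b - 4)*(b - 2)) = b - 2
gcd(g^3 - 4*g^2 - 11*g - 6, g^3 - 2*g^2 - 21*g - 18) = g^2 - 5*g - 6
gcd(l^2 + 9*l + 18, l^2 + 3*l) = l + 3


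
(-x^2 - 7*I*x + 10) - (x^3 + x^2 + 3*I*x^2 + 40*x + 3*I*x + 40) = -x^3 - 2*x^2 - 3*I*x^2 - 40*x - 10*I*x - 30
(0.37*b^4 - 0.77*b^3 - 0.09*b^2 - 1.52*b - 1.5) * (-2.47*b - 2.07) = -0.9139*b^5 + 1.136*b^4 + 1.8162*b^3 + 3.9407*b^2 + 6.8514*b + 3.105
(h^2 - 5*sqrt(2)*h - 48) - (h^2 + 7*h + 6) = -5*sqrt(2)*h - 7*h - 54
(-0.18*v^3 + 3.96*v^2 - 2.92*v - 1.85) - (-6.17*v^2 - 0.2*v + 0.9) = -0.18*v^3 + 10.13*v^2 - 2.72*v - 2.75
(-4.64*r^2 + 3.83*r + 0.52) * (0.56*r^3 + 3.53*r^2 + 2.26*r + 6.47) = -2.5984*r^5 - 14.2344*r^4 + 3.3247*r^3 - 19.5294*r^2 + 25.9553*r + 3.3644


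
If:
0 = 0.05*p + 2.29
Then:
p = -45.80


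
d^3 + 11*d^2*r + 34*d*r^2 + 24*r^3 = (d + r)*(d + 4*r)*(d + 6*r)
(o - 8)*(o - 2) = o^2 - 10*o + 16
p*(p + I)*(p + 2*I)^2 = p^4 + 5*I*p^3 - 8*p^2 - 4*I*p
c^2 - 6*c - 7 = (c - 7)*(c + 1)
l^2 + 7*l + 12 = (l + 3)*(l + 4)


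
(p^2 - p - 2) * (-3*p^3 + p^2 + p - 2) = -3*p^5 + 4*p^4 + 6*p^3 - 5*p^2 + 4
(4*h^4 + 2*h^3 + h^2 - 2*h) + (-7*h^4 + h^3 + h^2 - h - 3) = -3*h^4 + 3*h^3 + 2*h^2 - 3*h - 3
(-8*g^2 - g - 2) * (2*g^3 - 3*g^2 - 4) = -16*g^5 + 22*g^4 - g^3 + 38*g^2 + 4*g + 8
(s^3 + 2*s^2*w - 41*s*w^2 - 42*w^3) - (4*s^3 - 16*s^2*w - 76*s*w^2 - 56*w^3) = -3*s^3 + 18*s^2*w + 35*s*w^2 + 14*w^3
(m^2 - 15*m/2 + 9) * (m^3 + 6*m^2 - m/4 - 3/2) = m^5 - 3*m^4/2 - 145*m^3/4 + 435*m^2/8 + 9*m - 27/2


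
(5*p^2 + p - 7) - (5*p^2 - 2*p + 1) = 3*p - 8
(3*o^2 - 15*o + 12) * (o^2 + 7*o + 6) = 3*o^4 + 6*o^3 - 75*o^2 - 6*o + 72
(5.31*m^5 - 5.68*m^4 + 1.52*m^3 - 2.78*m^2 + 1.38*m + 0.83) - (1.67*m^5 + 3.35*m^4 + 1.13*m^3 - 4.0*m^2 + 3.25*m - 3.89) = 3.64*m^5 - 9.03*m^4 + 0.39*m^3 + 1.22*m^2 - 1.87*m + 4.72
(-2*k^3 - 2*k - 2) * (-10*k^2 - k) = 20*k^5 + 2*k^4 + 20*k^3 + 22*k^2 + 2*k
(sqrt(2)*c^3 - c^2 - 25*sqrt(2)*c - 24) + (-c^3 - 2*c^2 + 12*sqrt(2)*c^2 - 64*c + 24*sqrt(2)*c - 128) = -c^3 + sqrt(2)*c^3 - 3*c^2 + 12*sqrt(2)*c^2 - 64*c - sqrt(2)*c - 152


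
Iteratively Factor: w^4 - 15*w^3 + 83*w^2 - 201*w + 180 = (w - 3)*(w^3 - 12*w^2 + 47*w - 60) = (w - 3)^2*(w^2 - 9*w + 20) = (w - 5)*(w - 3)^2*(w - 4)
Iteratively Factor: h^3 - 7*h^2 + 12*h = (h - 4)*(h^2 - 3*h) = h*(h - 4)*(h - 3)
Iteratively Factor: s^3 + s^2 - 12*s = (s - 3)*(s^2 + 4*s) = s*(s - 3)*(s + 4)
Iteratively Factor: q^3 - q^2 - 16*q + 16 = (q + 4)*(q^2 - 5*q + 4) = (q - 1)*(q + 4)*(q - 4)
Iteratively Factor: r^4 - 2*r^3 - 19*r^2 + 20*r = (r + 4)*(r^3 - 6*r^2 + 5*r) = r*(r + 4)*(r^2 - 6*r + 5) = r*(r - 1)*(r + 4)*(r - 5)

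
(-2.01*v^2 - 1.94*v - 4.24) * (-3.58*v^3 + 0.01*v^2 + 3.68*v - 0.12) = 7.1958*v^5 + 6.9251*v^4 + 7.763*v^3 - 6.9404*v^2 - 15.3704*v + 0.5088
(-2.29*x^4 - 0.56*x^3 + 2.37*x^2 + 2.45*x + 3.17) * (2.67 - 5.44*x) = 12.4576*x^5 - 3.0679*x^4 - 14.388*x^3 - 7.0001*x^2 - 10.7033*x + 8.4639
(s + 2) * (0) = 0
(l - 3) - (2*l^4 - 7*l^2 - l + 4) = -2*l^4 + 7*l^2 + 2*l - 7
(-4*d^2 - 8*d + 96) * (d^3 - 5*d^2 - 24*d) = -4*d^5 + 12*d^4 + 232*d^3 - 288*d^2 - 2304*d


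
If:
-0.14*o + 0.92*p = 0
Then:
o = 6.57142857142857*p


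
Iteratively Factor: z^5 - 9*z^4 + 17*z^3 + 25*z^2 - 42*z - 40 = (z + 1)*(z^4 - 10*z^3 + 27*z^2 - 2*z - 40) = (z - 2)*(z + 1)*(z^3 - 8*z^2 + 11*z + 20) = (z - 5)*(z - 2)*(z + 1)*(z^2 - 3*z - 4) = (z - 5)*(z - 4)*(z - 2)*(z + 1)*(z + 1)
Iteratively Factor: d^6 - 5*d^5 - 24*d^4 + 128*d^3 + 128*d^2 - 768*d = (d - 4)*(d^5 - d^4 - 28*d^3 + 16*d^2 + 192*d) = (d - 4)^2*(d^4 + 3*d^3 - 16*d^2 - 48*d) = (d - 4)^3*(d^3 + 7*d^2 + 12*d) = (d - 4)^3*(d + 3)*(d^2 + 4*d) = d*(d - 4)^3*(d + 3)*(d + 4)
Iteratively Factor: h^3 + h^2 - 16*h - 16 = (h + 1)*(h^2 - 16) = (h + 1)*(h + 4)*(h - 4)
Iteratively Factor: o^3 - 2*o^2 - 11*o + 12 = (o + 3)*(o^2 - 5*o + 4) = (o - 1)*(o + 3)*(o - 4)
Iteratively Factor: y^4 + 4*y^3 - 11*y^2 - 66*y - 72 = (y + 3)*(y^3 + y^2 - 14*y - 24) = (y + 3)^2*(y^2 - 2*y - 8) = (y - 4)*(y + 3)^2*(y + 2)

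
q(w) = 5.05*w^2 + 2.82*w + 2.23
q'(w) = 10.1*w + 2.82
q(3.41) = 70.57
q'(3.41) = 37.26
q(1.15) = 12.15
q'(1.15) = 14.44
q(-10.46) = 525.26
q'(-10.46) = -102.83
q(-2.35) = 23.49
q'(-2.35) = -20.92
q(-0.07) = 2.06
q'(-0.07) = 2.11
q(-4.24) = 81.06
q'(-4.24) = -40.00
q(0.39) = 4.10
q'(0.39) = 6.76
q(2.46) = 39.73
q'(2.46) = 27.67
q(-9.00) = 385.90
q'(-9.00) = -88.08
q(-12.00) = 695.59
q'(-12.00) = -118.38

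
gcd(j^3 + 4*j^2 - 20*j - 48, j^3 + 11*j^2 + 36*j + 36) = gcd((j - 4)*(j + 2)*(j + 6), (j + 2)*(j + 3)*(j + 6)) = j^2 + 8*j + 12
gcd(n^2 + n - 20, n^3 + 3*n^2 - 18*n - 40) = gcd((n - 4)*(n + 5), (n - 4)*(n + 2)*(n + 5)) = n^2 + n - 20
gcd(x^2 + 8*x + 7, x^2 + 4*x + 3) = x + 1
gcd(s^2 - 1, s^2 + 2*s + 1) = s + 1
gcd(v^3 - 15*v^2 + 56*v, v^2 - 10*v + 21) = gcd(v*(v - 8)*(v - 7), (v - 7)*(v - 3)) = v - 7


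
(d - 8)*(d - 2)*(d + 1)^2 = d^4 - 8*d^3 - 3*d^2 + 22*d + 16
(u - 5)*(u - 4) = u^2 - 9*u + 20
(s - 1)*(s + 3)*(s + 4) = s^3 + 6*s^2 + 5*s - 12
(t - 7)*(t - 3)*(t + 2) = t^3 - 8*t^2 + t + 42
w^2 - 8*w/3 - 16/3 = (w - 4)*(w + 4/3)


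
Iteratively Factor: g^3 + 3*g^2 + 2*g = (g + 2)*(g^2 + g) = g*(g + 2)*(g + 1)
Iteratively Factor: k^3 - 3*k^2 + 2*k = (k - 2)*(k^2 - k) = k*(k - 2)*(k - 1)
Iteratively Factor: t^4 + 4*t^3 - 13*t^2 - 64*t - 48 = (t - 4)*(t^3 + 8*t^2 + 19*t + 12) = (t - 4)*(t + 4)*(t^2 + 4*t + 3) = (t - 4)*(t + 1)*(t + 4)*(t + 3)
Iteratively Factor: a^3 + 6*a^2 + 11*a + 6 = (a + 2)*(a^2 + 4*a + 3) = (a + 2)*(a + 3)*(a + 1)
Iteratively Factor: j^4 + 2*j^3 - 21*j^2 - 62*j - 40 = (j + 1)*(j^3 + j^2 - 22*j - 40) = (j + 1)*(j + 4)*(j^2 - 3*j - 10) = (j - 5)*(j + 1)*(j + 4)*(j + 2)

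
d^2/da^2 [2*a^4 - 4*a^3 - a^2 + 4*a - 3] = 24*a^2 - 24*a - 2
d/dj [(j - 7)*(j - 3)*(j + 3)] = 3*j^2 - 14*j - 9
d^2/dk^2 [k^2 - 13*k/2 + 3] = 2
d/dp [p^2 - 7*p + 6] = 2*p - 7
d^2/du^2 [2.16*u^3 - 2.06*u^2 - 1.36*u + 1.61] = 12.96*u - 4.12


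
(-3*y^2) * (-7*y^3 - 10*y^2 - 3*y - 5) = 21*y^5 + 30*y^4 + 9*y^3 + 15*y^2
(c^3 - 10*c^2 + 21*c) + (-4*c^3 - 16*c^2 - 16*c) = -3*c^3 - 26*c^2 + 5*c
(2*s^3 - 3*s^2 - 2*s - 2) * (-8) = -16*s^3 + 24*s^2 + 16*s + 16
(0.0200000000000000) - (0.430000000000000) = -0.410000000000000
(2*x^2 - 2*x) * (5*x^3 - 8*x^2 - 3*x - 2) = 10*x^5 - 26*x^4 + 10*x^3 + 2*x^2 + 4*x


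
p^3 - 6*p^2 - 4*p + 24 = (p - 6)*(p - 2)*(p + 2)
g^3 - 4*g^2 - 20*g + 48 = (g - 6)*(g - 2)*(g + 4)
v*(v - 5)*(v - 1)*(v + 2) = v^4 - 4*v^3 - 7*v^2 + 10*v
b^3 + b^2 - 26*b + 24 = (b - 4)*(b - 1)*(b + 6)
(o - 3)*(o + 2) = o^2 - o - 6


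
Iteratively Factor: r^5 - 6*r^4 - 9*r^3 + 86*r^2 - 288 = (r + 3)*(r^4 - 9*r^3 + 18*r^2 + 32*r - 96) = (r - 3)*(r + 3)*(r^3 - 6*r^2 + 32) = (r - 4)*(r - 3)*(r + 3)*(r^2 - 2*r - 8) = (r - 4)^2*(r - 3)*(r + 3)*(r + 2)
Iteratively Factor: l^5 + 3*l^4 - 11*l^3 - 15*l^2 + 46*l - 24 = (l + 4)*(l^4 - l^3 - 7*l^2 + 13*l - 6) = (l - 1)*(l + 4)*(l^3 - 7*l + 6) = (l - 2)*(l - 1)*(l + 4)*(l^2 + 2*l - 3) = (l - 2)*(l - 1)*(l + 3)*(l + 4)*(l - 1)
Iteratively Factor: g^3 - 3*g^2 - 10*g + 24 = (g + 3)*(g^2 - 6*g + 8) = (g - 2)*(g + 3)*(g - 4)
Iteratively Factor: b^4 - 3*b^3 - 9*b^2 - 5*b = (b + 1)*(b^3 - 4*b^2 - 5*b) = (b - 5)*(b + 1)*(b^2 + b) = b*(b - 5)*(b + 1)*(b + 1)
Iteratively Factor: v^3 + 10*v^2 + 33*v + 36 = (v + 3)*(v^2 + 7*v + 12) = (v + 3)^2*(v + 4)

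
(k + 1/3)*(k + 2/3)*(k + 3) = k^3 + 4*k^2 + 29*k/9 + 2/3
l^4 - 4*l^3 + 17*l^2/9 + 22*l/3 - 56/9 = (l - 7/3)*(l - 2)*(l - 1)*(l + 4/3)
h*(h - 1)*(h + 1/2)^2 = h^4 - 3*h^2/4 - h/4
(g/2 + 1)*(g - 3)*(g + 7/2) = g^3/2 + 5*g^2/4 - 19*g/4 - 21/2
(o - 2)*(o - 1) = o^2 - 3*o + 2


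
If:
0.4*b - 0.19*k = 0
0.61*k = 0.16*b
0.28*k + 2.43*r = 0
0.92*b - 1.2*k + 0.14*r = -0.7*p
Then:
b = 0.00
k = 0.00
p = 0.00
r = 0.00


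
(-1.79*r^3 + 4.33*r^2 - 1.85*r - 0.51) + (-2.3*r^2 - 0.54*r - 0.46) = -1.79*r^3 + 2.03*r^2 - 2.39*r - 0.97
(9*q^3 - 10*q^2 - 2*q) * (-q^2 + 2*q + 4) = -9*q^5 + 28*q^4 + 18*q^3 - 44*q^2 - 8*q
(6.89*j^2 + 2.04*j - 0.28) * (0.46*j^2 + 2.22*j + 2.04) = 3.1694*j^4 + 16.2342*j^3 + 18.4556*j^2 + 3.54*j - 0.5712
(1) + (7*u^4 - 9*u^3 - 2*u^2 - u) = 7*u^4 - 9*u^3 - 2*u^2 - u + 1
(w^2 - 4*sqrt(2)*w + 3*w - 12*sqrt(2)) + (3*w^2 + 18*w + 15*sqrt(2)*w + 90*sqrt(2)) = 4*w^2 + 11*sqrt(2)*w + 21*w + 78*sqrt(2)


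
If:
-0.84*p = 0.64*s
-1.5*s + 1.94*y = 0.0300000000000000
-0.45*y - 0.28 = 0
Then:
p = 0.63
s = -0.82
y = -0.62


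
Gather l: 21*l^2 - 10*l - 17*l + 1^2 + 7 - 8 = 21*l^2 - 27*l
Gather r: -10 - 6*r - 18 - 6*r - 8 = -12*r - 36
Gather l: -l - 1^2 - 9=-l - 10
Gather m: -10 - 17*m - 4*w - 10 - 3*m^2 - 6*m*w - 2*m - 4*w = -3*m^2 + m*(-6*w - 19) - 8*w - 20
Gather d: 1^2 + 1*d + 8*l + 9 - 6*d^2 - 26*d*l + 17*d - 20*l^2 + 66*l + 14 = -6*d^2 + d*(18 - 26*l) - 20*l^2 + 74*l + 24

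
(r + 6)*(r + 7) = r^2 + 13*r + 42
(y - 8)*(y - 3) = y^2 - 11*y + 24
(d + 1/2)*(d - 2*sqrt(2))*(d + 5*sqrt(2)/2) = d^3 + d^2/2 + sqrt(2)*d^2/2 - 10*d + sqrt(2)*d/4 - 5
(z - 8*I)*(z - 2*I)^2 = z^3 - 12*I*z^2 - 36*z + 32*I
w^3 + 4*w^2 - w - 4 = (w - 1)*(w + 1)*(w + 4)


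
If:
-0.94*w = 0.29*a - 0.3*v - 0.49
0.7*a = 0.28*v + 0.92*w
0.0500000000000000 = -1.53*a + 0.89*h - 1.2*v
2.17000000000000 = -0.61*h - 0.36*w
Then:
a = -0.63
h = -3.62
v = -1.92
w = 0.10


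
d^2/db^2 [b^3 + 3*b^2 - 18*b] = 6*b + 6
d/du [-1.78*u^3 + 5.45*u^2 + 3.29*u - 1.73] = -5.34*u^2 + 10.9*u + 3.29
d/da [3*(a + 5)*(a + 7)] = 6*a + 36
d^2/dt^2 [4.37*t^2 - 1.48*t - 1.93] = 8.74000000000000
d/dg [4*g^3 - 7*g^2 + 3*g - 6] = 12*g^2 - 14*g + 3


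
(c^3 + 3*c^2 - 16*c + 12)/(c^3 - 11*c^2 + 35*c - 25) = (c^2 + 4*c - 12)/(c^2 - 10*c + 25)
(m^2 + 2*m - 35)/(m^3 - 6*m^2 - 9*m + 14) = (m^2 + 2*m - 35)/(m^3 - 6*m^2 - 9*m + 14)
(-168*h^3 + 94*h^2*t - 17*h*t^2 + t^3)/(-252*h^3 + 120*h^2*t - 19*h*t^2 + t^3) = (-4*h + t)/(-6*h + t)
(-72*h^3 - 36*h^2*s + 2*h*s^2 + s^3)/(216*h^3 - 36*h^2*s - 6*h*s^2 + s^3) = (2*h + s)/(-6*h + s)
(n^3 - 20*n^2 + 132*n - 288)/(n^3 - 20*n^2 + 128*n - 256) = (n^2 - 12*n + 36)/(n^2 - 12*n + 32)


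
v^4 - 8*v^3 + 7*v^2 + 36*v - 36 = (v - 6)*(v - 3)*(v - 1)*(v + 2)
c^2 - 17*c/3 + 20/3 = (c - 4)*(c - 5/3)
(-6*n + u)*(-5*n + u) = 30*n^2 - 11*n*u + u^2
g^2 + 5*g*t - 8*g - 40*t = (g - 8)*(g + 5*t)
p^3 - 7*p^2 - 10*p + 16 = (p - 8)*(p - 1)*(p + 2)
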